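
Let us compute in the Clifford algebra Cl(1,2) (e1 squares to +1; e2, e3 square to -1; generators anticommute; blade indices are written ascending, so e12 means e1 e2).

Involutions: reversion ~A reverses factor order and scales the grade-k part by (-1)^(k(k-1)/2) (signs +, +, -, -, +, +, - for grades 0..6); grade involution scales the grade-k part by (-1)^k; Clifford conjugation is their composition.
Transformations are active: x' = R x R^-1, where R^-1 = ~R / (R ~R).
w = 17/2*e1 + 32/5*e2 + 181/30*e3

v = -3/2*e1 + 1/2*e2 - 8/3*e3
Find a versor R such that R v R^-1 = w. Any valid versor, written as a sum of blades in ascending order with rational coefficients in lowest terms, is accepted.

Key observation: q(v) = q(w) = -46/9 (sandwiches preserve the norm), so R = v + w = 7*e1 + 69/10*e2 + 101/30*e3 works whenever it is invertible — the component of v along it is kept and (v - w)/2 reverses, sending v to w.
Answer: 7*e1 + 69/10*e2 + 101/30*e3


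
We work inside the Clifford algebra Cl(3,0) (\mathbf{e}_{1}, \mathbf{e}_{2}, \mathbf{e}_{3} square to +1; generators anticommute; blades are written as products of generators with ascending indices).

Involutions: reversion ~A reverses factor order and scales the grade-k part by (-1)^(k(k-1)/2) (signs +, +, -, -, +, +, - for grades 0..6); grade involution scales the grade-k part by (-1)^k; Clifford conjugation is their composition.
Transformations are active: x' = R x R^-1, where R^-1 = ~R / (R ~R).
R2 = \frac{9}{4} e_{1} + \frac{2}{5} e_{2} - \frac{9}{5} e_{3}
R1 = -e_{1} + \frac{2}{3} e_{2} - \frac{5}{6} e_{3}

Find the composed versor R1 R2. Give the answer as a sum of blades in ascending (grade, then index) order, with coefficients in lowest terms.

Distribute over the terms of R1 (each basis-blade product reordered to ascending indices, repeated generators contracted through their squares):
(-e_{1}) R2 = -\frac{9}{4} - \frac{2}{5} e_{1} e_{2} + \frac{9}{5} e_{1} e_{3}
(\frac{2}{3} e_{2}) R2 = \frac{4}{15} - \frac{3}{2} e_{1} e_{2} - \frac{6}{5} e_{2} e_{3}
(-\frac{5}{6} e_{3}) R2 = \frac{3}{2} + \frac{15}{8} e_{1} e_{3} + \frac{1}{3} e_{2} e_{3}
Summing the partial products and collecting blades:
Answer: -\frac{29}{60} - \frac{19}{10} e_{1} e_{2} + \frac{147}{40} e_{1} e_{3} - \frac{13}{15} e_{2} e_{3}


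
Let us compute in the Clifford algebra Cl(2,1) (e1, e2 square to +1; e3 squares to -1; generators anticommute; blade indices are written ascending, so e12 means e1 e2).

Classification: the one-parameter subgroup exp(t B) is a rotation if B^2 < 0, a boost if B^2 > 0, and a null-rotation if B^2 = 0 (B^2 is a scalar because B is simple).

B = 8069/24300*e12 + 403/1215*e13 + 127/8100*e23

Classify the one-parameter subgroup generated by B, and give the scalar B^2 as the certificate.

B^2 term by term: the squares give (8069/24300)^2*(e12)^2 + (403/1215)^2*(e13)^2 + (127/8100)^2*(e23)^2 = 65108761/590490000*(-1) + 162409/1476225*(+1) + 16129/65610000*(+1) = 0 (each basis 2-blade squares to minus the product of its generators' squares); cross terms between blades sharing an index anticommute and cancel. So B^2 = 0.
Answer: null-rotation, certificate B^2 = 0. Key observation: B^2 = 0 is a conjugation invariant, so its sign decides the class regardless of the surface form of B.


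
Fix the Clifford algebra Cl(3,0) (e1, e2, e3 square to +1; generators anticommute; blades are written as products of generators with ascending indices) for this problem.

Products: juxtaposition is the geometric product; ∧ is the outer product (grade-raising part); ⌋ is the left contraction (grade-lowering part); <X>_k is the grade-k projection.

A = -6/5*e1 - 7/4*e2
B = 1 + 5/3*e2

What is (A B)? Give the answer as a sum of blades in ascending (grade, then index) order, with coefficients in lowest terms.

step 1: -35/12 - 6/5*e1 - 7/4*e2 - 2*e1 e2
Answer: -35/12 - 6/5*e1 - 7/4*e2 - 2*e1 e2


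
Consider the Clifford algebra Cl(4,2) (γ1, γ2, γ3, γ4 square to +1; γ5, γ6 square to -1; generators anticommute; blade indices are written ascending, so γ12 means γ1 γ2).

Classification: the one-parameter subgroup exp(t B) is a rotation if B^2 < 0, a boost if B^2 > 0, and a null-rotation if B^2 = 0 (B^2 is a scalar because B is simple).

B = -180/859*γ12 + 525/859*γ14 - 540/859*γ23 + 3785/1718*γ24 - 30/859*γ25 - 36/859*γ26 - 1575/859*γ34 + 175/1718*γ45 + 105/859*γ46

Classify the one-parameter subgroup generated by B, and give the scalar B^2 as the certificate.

B^2 term by term: the squares give (-180/859)^2*(γ12)^2 + (525/859)^2*(γ14)^2 + (-540/859)^2*(γ23)^2 + (3785/1718)^2*(γ24)^2 + (-30/859)^2*(γ25)^2 + (-36/859)^2*(γ26)^2 + (-1575/859)^2*(γ34)^2 + (175/1718)^2*(γ45)^2 + (105/859)^2*(γ46)^2 = 32400/737881*(-1) + 275625/737881*(-1) + 291600/737881*(-1) + 14326225/2951524*(-1) + 900/737881*(+1) + 1296/737881*(+1) + 2480625/737881*(-1) + 30625/2951524*(+1) + 11025/737881*(+1) = -9 (each basis 2-blade squares to minus the product of its generators' squares); cross terms between blades sharing an index anticommute and cancel; the commuting (index-disjoint) pairs give grade-4 terms 2*c*c'*(blade product), which cancel blade by blade — γ1234: 567000/737881 - 567000/737881 = 0; γ1245: -31500/737881 + 31500/737881 = 0; γ1246: -37800/737881 + 37800/737881 = 0; γ2345: -94500/737881 + 94500/737881 = 0; γ2346: -113400/737881 + 113400/737881 = 0; γ2456: 6300/737881 - 6300/737881 = 0 — confirming B is simple. So B^2 = -9.
Answer: rotation, certificate B^2 = -9. No conjugation can change B^2 = -9; the sign gives the class.


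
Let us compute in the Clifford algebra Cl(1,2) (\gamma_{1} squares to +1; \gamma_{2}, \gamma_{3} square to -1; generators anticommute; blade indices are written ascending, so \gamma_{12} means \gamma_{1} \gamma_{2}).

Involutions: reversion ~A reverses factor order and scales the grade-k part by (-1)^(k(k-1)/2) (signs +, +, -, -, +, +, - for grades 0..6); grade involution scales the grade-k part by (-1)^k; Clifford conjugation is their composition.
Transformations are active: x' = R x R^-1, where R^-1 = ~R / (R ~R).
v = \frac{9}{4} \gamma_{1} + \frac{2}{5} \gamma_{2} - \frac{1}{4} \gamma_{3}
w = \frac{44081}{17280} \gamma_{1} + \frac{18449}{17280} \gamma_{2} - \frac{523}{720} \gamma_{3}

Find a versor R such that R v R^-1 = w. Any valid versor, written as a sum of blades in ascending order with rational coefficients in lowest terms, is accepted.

Key observation: q(v) = q(w) = \frac{121}{25} (sandwiches preserve the norm), so R = v + w = \frac{82961}{17280} \gamma_{1} + \frac{25361}{17280} \gamma_{2} - \frac{703}{720} \gamma_{3} works whenever it is invertible — the component of v along it is kept and (v - w)/2 reverses, sending v to w.
Answer: \frac{82961}{17280} \gamma_{1} + \frac{25361}{17280} \gamma_{2} - \frac{703}{720} \gamma_{3}


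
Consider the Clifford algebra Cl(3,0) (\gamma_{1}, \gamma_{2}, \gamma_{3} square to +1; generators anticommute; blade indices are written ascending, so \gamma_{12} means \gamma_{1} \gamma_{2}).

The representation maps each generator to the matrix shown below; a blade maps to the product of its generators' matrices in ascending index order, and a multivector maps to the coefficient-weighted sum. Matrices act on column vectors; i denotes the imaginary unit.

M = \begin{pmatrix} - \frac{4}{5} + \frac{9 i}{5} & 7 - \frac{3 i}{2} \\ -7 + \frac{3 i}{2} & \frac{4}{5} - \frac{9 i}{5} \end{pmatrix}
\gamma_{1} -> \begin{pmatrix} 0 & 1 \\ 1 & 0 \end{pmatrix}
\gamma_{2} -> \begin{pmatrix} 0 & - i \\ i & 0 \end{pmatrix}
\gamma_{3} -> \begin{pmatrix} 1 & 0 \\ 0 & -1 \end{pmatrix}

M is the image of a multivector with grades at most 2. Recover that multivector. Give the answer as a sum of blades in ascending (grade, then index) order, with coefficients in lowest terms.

Method: 1, rho(\gamma_{1}), rho(\gamma_{2}), rho(\gamma_{3}) form a trace-orthogonal basis of the 2x2 complex matrices (tr(X Y) = 2 if X = Y, else 0), so M = m0*1 + m1*rho(\gamma_{1}) + m2*rho(\gamma_{2}) + m3*rho(\gamma_{3}) with m0 = tr(M)/2 = 0, m1 = tr(M rho(\gamma_{1}))/2 = 0, m2 = tr(M rho(\gamma_{2}))/2 = \frac{3}{2} + 7 i, m3 = tr(M rho(\gamma_{3}))/2 = - \frac{4}{5} + \frac{9 i}{5}.
Multiplying table entries, the bivector images are rho(\gamma_{12}) = i*rho(\gamma_{3}), rho(\gamma_{13}) = -i*rho(\gamma_{2}), rho(\gamma_{23}) = i*rho(\gamma_{1}); with real blade coefficients the real parts of m0..m3 are the coefficients of 1, \gamma_{1}, \gamma_{2}, \gamma_{3} and the imaginary parts give the bivectors (\gamma_{23}: Im m1, \gamma_{13}: -Im m2, \gamma_{12}: Im m3).
Answer: \frac{3}{2} \gamma_{2} - \frac{4}{5} \gamma_{3} + \frac{9}{5} \gamma_{12} - 7 \gamma_{13}


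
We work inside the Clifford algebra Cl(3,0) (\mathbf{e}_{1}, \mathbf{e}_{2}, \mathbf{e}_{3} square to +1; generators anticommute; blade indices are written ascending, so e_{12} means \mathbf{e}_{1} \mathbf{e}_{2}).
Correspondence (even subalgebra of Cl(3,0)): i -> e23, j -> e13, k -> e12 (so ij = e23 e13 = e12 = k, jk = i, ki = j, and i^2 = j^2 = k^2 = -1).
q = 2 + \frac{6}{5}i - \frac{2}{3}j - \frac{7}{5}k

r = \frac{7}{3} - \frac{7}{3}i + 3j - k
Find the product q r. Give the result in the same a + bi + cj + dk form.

In blades: q = 2 - \frac{7}{5} e_{12} - \frac{2}{3} e_{13} + \frac{6}{5} e_{23}, r = \frac{7}{3} - e_{12} + 3 e_{13} - \frac{7}{3} e_{23}.
Distribute q over r term by term (generator squares from the signature, products reordered to ascending indices): (2)*r = \frac{14}{3} - 2 e_{12} + 6 e_{13} - \frac{14}{3} e_{23}; (-\frac{7}{5} e_{12})*r = -\frac{7}{5} - \frac{49}{15} e_{12} + \frac{49}{15} e_{13} + \frac{21}{5} e_{23}; (-\frac{2}{3} e_{13})*r = 2 - \frac{14}{9} e_{12} - \frac{14}{9} e_{13} + \frac{2}{3} e_{23}; (\frac{6}{5} e_{23})*r = \frac{14}{5} + \frac{18}{5} e_{12} + \frac{6}{5} e_{13} + \frac{14}{5} e_{23}.
Sum: \frac{121}{15} - \frac{29}{9} e_{12} + \frac{401}{45} e_{13} + 3 e_{23}; translating back through the correspondence:
Answer: \frac{121}{15} + 3i + \frac{401}{45}j - \frac{29}{9}k


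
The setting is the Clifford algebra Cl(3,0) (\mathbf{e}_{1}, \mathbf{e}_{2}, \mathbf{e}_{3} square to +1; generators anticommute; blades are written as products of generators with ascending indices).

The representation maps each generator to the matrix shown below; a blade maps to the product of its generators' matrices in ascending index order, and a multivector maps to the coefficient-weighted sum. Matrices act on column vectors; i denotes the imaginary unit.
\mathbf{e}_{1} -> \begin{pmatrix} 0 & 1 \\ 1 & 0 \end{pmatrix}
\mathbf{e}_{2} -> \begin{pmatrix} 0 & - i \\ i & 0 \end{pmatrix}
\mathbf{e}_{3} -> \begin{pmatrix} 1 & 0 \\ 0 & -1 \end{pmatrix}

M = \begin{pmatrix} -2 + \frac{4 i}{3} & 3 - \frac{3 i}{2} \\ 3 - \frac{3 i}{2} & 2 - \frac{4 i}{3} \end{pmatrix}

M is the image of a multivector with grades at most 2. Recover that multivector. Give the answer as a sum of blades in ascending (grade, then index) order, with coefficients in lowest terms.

Method: 1, rho(e_{1}), rho(e_{2}), rho(e_{3}) form a trace-orthogonal basis of the 2x2 complex matrices (tr(X Y) = 2 if X = Y, else 0), so M = m0*1 + m1*rho(e_{1}) + m2*rho(e_{2}) + m3*rho(e_{3}) with m0 = tr(M)/2 = 0, m1 = tr(M rho(e_{1}))/2 = 3 - \frac{3 i}{2}, m2 = tr(M rho(e_{2}))/2 = 0, m3 = tr(M rho(e_{3}))/2 = -2 + \frac{4 i}{3}.
Multiplying table entries, the bivector images are rho(e_{1} e_{2}) = i*rho(e_{3}), rho(e_{1} e_{3}) = -i*rho(e_{2}), rho(e_{2} e_{3}) = i*rho(e_{1}); with real blade coefficients the real parts of m0..m3 are the coefficients of 1, e_{1}, e_{2}, e_{3} and the imaginary parts give the bivectors (e_{2} e_{3}: Im m1, e_{1} e_{3}: -Im m2, e_{1} e_{2}: Im m3).
Answer: 3 e_{1} - 2 e_{3} + \frac{4}{3} e_{1} e_{2} - \frac{3}{2} e_{2} e_{3}


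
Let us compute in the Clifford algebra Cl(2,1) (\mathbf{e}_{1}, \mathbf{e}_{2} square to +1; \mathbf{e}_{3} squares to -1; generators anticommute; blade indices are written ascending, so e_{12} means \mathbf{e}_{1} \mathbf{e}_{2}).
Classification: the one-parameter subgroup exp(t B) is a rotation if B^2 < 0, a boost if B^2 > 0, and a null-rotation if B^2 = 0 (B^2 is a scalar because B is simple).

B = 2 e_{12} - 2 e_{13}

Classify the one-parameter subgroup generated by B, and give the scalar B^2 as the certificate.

B^2 term by term: the squares give (2)^2*(e_{12})^2 + (-2)^2*(e_{13})^2 = 4*(-1) + 4*(+1) = 0 (each basis 2-blade squares to minus the product of its generators' squares); cross terms between blades sharing an index anticommute and cancel. So B^2 = 0.
Answer: null-rotation, certificate B^2 = 0. Because 0 is invariant under every versor sandwich, the classification follows from its sign alone.


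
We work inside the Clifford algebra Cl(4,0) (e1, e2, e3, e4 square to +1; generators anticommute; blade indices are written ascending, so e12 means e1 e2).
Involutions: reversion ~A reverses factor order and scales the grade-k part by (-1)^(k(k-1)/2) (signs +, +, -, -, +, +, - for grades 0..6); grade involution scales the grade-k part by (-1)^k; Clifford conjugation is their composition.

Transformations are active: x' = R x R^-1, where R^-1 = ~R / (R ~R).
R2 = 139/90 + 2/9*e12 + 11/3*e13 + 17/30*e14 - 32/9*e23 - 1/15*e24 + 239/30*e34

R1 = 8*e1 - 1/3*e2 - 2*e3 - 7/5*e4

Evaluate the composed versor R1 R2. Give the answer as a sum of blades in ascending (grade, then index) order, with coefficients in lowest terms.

Distribute over the terms of R1 (each basis-blade product reordered to ascending indices, repeated generators contracted through their squares):
(8*e1) R2 = 556/45*e1 + 16/9*e2 + 88/3*e3 + 68/15*e4 - 256/9*e123 - 8/15*e124 + 956/15*e134
(-1/3*e2) R2 = 2/27*e1 - 139/270*e2 + 32/27*e3 + 1/45*e4 + 11/9*e123 + 17/90*e124 - 239/90*e234
(-2*e3) R2 = 22/3*e1 - 64/9*e2 - 139/45*e3 - 239/15*e4 - 4/9*e123 + 17/15*e134 - 2/15*e234
(-7/5*e4) R2 = 119/150*e1 - 7/75*e2 + 1673/150*e3 - 973/450*e4 - 14/45*e124 - 77/15*e134 + 224/45*e234
Summing the partial products and collecting blades:
Answer: 27751/1350*e1 - 8021/1350*e2 + 52087/1350*e3 - 677/50*e4 - 83/3*e123 - 59/90*e124 + 896/15*e134 + 197/90*e234


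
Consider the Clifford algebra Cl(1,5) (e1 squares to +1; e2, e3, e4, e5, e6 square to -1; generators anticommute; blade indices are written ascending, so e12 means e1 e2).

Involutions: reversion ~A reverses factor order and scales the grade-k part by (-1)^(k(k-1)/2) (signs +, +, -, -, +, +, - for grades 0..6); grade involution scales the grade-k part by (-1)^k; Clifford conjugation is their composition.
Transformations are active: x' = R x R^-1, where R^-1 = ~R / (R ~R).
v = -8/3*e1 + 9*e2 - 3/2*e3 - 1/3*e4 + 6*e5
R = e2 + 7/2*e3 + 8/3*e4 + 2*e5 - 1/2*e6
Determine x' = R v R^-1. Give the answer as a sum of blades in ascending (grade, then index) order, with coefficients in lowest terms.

~R = e2 + 7/2*e3 + 8/3*e4 + 2*e5 - 1/2*e6, and R ~R = -443/18, so R^-1 = ~R / (-443/18).
R v = -535/36 + 8/3*e12 + 28/3*e13 + 64/9*e14 + 16/3*e15 - 4/3*e16 - 33*e23 - 73/3*e24 - 12*e25 + 9/2*e26 + 17/6*e34 + 24*e35 - 3/4*e36 + 50/3*e45 - 1/6*e46 + 3*e56
Answer: 8/3*e1 - 3452/443*e2 + 2537/443*e3 + 4723/1329*e4 - 1588/443*e5 - 535/886*e6


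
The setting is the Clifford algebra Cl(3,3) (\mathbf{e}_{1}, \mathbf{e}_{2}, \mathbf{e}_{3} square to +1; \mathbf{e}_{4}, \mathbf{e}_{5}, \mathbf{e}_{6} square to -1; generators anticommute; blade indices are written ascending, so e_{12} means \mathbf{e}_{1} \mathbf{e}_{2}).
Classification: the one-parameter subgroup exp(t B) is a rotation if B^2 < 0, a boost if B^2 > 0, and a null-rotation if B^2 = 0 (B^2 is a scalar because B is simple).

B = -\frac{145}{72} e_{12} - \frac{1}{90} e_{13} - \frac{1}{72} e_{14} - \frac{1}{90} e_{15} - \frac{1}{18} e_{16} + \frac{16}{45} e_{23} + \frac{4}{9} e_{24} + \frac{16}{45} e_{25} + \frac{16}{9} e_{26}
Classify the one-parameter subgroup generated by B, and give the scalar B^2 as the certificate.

B^2 term by term: the squares give (-\frac{145}{72})^2*(e_{12})^2 + (-\frac{1}{90})^2*(e_{13})^2 + (-\frac{1}{72})^2*(e_{14})^2 + (-\frac{1}{90})^2*(e_{15})^2 + (-\frac{1}{18})^2*(e_{16})^2 + (\frac{16}{45})^2*(e_{23})^2 + (\frac{4}{9})^2*(e_{24})^2 + (\frac{16}{45})^2*(e_{25})^2 + (\frac{16}{9})^2*(e_{26})^2 = \frac{21025}{5184}*(-1) + \frac{1}{8100}*(-1) + \frac{1}{5184}*(+1) + \frac{1}{8100}*(+1) + \frac{1}{324}*(+1) + \frac{256}{2025}*(-1) + \frac{16}{81}*(+1) + \frac{256}{2025}*(+1) + \frac{256}{81}*(+1) = -\frac{25}{36} (each basis 2-blade squares to minus the product of its generators' squares); cross terms between blades sharing an index anticommute and cancel; the commuting (index-disjoint) pairs give grade-4 terms 2*c*c'*(blade product), which cancel blade by blade — e_{1234}: \frac{4}{405} - \frac{4}{405} = 0; e_{1235}: \frac{16}{2025} - \frac{16}{2025} = 0; e_{1236}: \frac{16}{405} - \frac{16}{405} = 0; e_{1245}: \frac{4}{405} - \frac{4}{405} = 0; e_{1246}: \frac{4}{81} - \frac{4}{81} = 0; e_{1256}: \frac{16}{405} - \frac{16}{405} = 0 — confirming B is simple. So B^2 = -\frac{25}{36}.
Answer: rotation, certificate B^2 = -\frac{25}{36}. The scalar -\frac{25}{36} is the complete invariant here: its sign names the subgroup type.


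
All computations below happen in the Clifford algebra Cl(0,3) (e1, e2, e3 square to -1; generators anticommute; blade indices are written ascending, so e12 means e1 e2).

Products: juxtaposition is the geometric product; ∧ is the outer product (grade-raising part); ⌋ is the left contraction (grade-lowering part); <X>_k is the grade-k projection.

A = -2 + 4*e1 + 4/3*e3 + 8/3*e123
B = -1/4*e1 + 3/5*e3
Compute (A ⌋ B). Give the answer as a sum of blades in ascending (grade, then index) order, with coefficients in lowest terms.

step 1: 1/5 + 1/2*e1 - 6/5*e3
Answer: 1/5 + 1/2*e1 - 6/5*e3


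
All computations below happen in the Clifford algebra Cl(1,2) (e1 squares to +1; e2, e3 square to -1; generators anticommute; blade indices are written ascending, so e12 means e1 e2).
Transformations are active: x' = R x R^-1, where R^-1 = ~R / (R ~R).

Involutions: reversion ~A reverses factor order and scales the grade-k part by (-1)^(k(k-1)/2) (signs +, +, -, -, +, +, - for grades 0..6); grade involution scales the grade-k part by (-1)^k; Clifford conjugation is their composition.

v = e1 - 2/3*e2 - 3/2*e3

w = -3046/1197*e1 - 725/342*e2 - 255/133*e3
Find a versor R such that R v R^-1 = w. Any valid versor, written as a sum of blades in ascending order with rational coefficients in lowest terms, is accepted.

Sketch: the shared square -61/36 makes R = v + w = -1849/1197*e1 - 953/342*e2 - 909/266*e3 the natural versor; its sandwich fixes that direction, negates (v - w)/2, and sends v to w.
Answer: -1849/1197*e1 - 953/342*e2 - 909/266*e3


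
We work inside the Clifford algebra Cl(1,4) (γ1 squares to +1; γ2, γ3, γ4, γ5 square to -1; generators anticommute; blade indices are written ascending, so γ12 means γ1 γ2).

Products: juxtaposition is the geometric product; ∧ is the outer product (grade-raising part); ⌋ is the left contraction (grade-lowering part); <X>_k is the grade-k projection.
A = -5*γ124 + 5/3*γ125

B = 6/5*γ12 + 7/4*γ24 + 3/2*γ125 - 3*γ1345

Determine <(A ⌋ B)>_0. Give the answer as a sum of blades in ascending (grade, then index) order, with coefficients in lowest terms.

step 1: -5/2
step 2: -5/2
Answer: -5/2


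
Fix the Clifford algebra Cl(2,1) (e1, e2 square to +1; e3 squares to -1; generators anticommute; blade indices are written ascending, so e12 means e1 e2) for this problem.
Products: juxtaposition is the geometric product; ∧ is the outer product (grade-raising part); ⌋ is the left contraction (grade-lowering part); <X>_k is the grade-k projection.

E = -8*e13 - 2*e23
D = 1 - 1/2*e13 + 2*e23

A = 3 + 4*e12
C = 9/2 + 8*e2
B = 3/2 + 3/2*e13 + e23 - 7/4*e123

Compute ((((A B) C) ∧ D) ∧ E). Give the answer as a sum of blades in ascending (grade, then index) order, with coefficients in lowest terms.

step 1: 9/2 + 7*e3 + 6*e12 + 17/2*e13 - 3*e23 - 21/4*e123
step 2: 81/4 + 48*e1 + 36*e2 + 111/2*e3 + 27*e12 + 321/4*e13 - 139/2*e23 - 733/8*e123
step 3: 81/4 + 48*e1 + 36*e2 + 111/2*e3 + 27*e12 + 561/8*e13 - 29*e23 + 179/8*e123
step 4: -162*e13 - 81/2*e23 + 192*e123
Answer: -162*e13 - 81/2*e23 + 192*e123


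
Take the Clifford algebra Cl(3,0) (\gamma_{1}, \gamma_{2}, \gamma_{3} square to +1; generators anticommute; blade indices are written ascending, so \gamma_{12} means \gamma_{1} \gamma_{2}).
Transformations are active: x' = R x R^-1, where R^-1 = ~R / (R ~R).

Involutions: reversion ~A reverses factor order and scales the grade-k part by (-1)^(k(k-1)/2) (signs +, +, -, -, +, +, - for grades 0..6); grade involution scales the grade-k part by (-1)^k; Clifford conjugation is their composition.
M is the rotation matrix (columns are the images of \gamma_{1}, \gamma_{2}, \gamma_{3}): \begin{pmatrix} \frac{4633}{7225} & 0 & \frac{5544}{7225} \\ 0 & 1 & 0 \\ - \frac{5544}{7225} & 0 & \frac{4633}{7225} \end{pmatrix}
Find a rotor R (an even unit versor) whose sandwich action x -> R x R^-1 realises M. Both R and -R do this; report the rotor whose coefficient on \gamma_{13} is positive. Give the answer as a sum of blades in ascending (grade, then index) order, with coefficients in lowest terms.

Method: write R = a + b12*\gamma_{12} + b13*\gamma_{13} + b23*\gamma_{23} with a^2 + b12^2 + b13^2 + b23^2 = 1 (so R^-1 = ~R). Expanding the columns R e_j ~R gives tr M = 4a^2 - 1 and, from the antisymmetric part, M21 - M12 = -4a*b12, M13 - M31 = 4a*b13, M32 - M23 = -4a*b23.
Here tr M = \frac{16491}{7225}, so a^2 = (1 + tr M)/4 = \frac{5929}{7225} and a = ±\frac{77}{85}. Taking a = \frac{77}{85}: M21 - M12 = 0, M13 - M31 = \frac{11088}{7225}, M32 - M23 = 0, giving b12 = 0, b13 = \frac{36}{85}, b23 = 0, i.e. R = \frac{77}{85} + \frac{36}{85} \gamma_{13}.
Its \gamma_{13} coefficient is already positive.
Answer: \frac{77}{85} + \frac{36}{85} \gamma_{13}. Why the constraint matters: R and -R act identically through the sandwich — M has trace \frac{16491}{7225} either way — so only the sign condition on \gamma_{13} picks one of the two preimages.


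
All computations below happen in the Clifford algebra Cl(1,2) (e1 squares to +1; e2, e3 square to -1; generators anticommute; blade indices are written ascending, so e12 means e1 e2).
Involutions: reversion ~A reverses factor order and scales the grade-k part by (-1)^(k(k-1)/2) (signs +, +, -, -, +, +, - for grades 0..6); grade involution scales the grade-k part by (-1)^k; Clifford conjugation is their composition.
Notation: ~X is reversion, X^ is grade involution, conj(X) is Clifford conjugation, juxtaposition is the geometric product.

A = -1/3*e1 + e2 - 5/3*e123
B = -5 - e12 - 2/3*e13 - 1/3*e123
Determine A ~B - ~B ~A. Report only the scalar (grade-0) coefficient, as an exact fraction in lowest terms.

first term: 5/9 + 8/3*e1 - 38/9*e2 - 17/9*e3 + 1/3*e13 - 1/9*e23 + 23/3*e123
second term: -5/9 + 2/3*e1 - 52/9*e2 + 17/9*e3 + 1/3*e13 - 1/9*e23 - 9*e123
Answer: 10/9


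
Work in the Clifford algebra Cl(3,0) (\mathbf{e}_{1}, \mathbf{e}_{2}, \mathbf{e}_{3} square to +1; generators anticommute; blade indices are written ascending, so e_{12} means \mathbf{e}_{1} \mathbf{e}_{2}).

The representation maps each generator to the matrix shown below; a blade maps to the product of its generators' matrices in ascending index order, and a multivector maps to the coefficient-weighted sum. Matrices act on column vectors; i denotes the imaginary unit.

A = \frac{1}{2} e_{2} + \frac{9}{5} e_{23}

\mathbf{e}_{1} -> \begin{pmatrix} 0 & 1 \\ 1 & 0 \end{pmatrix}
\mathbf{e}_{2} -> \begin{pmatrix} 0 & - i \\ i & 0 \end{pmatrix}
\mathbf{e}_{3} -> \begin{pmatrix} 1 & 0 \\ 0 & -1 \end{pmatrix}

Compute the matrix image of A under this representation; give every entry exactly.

Bivector images (products of the table entries): rho(e_{23}) = rho(\mathbf{e}_{2})rho(\mathbf{e}_{3}) = \begin{pmatrix} 0 & i \\ i & 0 \end{pmatrix}.
M = (\frac{1}{2})*rho(e_{2}) + (\frac{9}{5})*rho(e_{23}), summed entrywise:
Answer: \begin{pmatrix} 0 & \frac{13 i}{10} \\ \frac{23 i}{10} & 0 \end{pmatrix}


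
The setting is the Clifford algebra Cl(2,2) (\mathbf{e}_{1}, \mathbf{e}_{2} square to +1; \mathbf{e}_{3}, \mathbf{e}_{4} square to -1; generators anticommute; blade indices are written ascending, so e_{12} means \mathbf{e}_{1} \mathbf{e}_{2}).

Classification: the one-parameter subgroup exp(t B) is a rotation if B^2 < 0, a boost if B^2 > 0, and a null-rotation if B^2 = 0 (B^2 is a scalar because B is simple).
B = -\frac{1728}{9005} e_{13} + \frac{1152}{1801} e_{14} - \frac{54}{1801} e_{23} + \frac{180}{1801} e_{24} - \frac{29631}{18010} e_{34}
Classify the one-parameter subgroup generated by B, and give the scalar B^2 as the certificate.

B^2 term by term: the squares give (-\frac{1728}{9005})^2*(e_{13})^2 + (\frac{1152}{1801})^2*(e_{14})^2 + (-\frac{54}{1801})^2*(e_{23})^2 + (\frac{180}{1801})^2*(e_{24})^2 + (-\frac{29631}{18010})^2*(e_{34})^2 = \frac{2985984}{81090025}*(+1) + \frac{1327104}{3243601}*(+1) + \frac{2916}{3243601}*(+1) + \frac{32400}{3243601}*(+1) + \frac{877996161}{324360100}*(-1) = -\frac{9}{4} (each basis 2-blade squares to minus the product of its generators' squares); cross terms between blades sharing an index anticommute and cancel; the commuting (index-disjoint) pairs give grade-4 terms 2*c*c'*(blade product), which cancel blade by blade — e_{1234}: \frac{124416}{3243601} - \frac{124416}{3243601} = 0 — confirming B is simple. So B^2 = -\frac{9}{4}.
Answer: rotation, certificate B^2 = -\frac{9}{4}. One invariant decides it: the square -\frac{9}{4} survives every conjugation, and its sign is exactly the classification.


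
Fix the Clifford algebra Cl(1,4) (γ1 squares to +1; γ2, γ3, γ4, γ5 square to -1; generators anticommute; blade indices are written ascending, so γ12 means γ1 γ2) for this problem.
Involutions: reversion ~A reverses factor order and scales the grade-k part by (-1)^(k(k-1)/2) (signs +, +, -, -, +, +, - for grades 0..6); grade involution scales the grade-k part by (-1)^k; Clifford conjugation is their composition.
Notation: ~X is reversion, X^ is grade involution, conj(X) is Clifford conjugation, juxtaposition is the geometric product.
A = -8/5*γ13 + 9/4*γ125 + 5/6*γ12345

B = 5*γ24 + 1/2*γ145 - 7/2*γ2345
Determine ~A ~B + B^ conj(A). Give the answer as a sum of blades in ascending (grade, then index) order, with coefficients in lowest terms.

first term: -35/12*γ1 + 5/12*γ23 + 9/8*γ24 - 63/8*γ134 - 25/6*γ135 - 45/4*γ145 + 4/5*γ345 + 8*γ1234 - 28/5*γ1245
second term: 35/12*γ1 - 5/12*γ23 + 9/8*γ24 + 63/8*γ134 - 25/6*γ135 + 45/4*γ145 - 4/5*γ345 - 8*γ1234 + 28/5*γ1245
Answer: 9/4*γ24 - 25/3*γ135


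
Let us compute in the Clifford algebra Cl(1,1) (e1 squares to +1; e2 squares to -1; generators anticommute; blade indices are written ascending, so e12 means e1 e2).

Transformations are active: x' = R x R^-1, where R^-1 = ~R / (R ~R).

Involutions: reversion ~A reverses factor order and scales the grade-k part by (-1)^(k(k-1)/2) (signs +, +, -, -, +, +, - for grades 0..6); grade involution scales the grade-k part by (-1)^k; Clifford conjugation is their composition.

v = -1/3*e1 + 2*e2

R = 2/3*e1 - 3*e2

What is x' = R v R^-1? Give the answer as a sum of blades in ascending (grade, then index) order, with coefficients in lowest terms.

~R = 2/3*e1 - 3*e2, and R ~R = -77/9, so R^-1 = ~R / (-77/9).
R v = 52/9 + 1/3*e12
Answer: -131/231*e1 + 158/77*e2


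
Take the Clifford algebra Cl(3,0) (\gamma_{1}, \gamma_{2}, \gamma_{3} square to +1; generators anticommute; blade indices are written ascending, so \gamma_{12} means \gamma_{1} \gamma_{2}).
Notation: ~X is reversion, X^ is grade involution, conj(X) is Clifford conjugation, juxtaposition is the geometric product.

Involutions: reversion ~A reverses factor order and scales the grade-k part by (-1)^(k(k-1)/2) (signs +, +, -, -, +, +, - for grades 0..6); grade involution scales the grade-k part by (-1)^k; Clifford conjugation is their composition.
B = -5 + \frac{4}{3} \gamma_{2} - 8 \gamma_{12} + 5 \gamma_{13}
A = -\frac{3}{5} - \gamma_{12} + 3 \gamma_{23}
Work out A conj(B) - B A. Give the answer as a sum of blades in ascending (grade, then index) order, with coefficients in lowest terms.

first term: 11 + \frac{4}{3} \gamma_{1} + \frac{4}{5} \gamma_{2} + 4 \gamma_{3} - \frac{74}{5} \gamma_{12} - 21 \gamma_{13} - 20 \gamma_{23}
second term: -5 + \frac{4}{3} \gamma_{1} - \frac{4}{5} \gamma_{2} + 4 \gamma_{3} - \frac{26}{5} \gamma_{12} - 27 \gamma_{13} - 20 \gamma_{23}
Answer: 16 + \frac{8}{5} \gamma_{2} - \frac{48}{5} \gamma_{12} + 6 \gamma_{13}


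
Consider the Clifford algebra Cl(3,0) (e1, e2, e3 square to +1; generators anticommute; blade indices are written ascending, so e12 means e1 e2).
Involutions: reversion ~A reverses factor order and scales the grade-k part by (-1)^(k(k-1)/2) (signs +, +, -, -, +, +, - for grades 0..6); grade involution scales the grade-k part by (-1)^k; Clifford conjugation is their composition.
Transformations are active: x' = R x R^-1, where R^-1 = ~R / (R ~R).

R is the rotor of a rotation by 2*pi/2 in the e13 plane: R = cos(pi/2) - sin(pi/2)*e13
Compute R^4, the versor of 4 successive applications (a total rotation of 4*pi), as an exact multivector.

Rotor phase runs at HALF the rotation angle; powers of one rotor simply add phase, so after 4 steps in e13 the phase is 4*pi/2 = 2*pi and R^4 = cos(2*pi) - sin(2*pi)*e13.
cos(2*pi) = 1 and sin(2*pi) = 0, so R^4 = 1. The total rotation 4*pi is 2 full turns, so every vector returns to itself, yet the rotor is +1, back on the identity sheet (an even number of 2*pi turns).
Answer: 1


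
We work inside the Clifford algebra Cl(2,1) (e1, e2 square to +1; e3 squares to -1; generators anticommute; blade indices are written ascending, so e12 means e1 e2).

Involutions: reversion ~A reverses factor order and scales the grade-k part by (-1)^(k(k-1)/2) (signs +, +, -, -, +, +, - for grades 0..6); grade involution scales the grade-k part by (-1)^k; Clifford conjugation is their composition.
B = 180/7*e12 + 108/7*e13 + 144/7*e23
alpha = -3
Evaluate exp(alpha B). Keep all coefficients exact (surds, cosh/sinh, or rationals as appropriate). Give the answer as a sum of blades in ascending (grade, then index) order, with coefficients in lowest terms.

B^2 term by term: the squares give (180/7)^2*(e12)^2 + (108/7)^2*(e13)^2 + (144/7)^2*(e23)^2 = 32400/49*(-1) + 11664/49*(+1) + 20736/49*(+1) = 0 (each basis 2-blade squares to minus the product of its generators' squares); cross terms between blades sharing an index anticommute and cancel. So B^2 = 0.
B^2 = 0, so the series truncates immediately: exp(alpha B) = 1 + alpha B (parabolic case).
Answer: 1 - 540/7*e12 - 324/7*e13 - 432/7*e23


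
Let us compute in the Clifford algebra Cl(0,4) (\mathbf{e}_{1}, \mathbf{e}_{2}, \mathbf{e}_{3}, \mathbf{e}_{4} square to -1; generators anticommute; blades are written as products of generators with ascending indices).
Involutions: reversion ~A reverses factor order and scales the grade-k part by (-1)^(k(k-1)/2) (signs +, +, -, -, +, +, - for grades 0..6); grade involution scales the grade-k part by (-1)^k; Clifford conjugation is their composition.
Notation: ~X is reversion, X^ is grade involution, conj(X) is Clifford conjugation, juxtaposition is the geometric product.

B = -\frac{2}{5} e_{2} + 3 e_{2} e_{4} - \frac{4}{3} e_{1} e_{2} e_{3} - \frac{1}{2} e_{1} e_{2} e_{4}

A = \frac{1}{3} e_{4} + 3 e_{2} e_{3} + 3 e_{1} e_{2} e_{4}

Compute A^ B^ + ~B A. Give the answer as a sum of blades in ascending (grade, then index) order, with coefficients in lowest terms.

first term: -\frac{3}{2} + 5 e_{1} - e_{2} + \frac{6}{5} e_{3} + \frac{1}{6} e_{1} e_{2} - \frac{6}{5} e_{1} e_{4} + \frac{2}{15} e_{2} e_{4} + 5 e_{3} e_{4} + \frac{3}{2} e_{1} e_{3} e_{4} + \frac{4}{9} e_{1} e_{2} e_{3} e_{4}
second term: \frac{3}{2} + 5 e_{1} + e_{2} + \frac{6}{5} e_{3} - \frac{1}{6} e_{1} e_{2} - \frac{6}{5} e_{1} e_{4} - \frac{2}{15} e_{2} e_{4} + 5 e_{3} e_{4} - \frac{3}{2} e_{1} e_{3} e_{4} + \frac{4}{9} e_{1} e_{2} e_{3} e_{4}
Answer: 10 e_{1} + \frac{12}{5} e_{3} - \frac{12}{5} e_{1} e_{4} + 10 e_{3} e_{4} + \frac{8}{9} e_{1} e_{2} e_{3} e_{4}


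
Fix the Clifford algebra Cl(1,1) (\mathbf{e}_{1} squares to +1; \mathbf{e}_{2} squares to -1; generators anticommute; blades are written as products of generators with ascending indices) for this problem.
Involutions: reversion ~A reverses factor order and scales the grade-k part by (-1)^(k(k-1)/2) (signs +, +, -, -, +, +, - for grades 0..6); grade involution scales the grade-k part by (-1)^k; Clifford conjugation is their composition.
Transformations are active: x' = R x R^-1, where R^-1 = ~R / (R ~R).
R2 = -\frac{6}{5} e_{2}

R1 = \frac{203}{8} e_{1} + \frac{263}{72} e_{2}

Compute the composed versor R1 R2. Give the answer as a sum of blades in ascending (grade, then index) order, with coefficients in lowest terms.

Distribute over the terms of R2 (each basis-blade product reordered to ascending indices, repeated generators contracted through their squares):
R1 (-\frac{6}{5} e_{2}) = \frac{263}{60} - \frac{609}{20} e_{1} e_{2}
Answer: \frac{263}{60} - \frac{609}{20} e_{1} e_{2}


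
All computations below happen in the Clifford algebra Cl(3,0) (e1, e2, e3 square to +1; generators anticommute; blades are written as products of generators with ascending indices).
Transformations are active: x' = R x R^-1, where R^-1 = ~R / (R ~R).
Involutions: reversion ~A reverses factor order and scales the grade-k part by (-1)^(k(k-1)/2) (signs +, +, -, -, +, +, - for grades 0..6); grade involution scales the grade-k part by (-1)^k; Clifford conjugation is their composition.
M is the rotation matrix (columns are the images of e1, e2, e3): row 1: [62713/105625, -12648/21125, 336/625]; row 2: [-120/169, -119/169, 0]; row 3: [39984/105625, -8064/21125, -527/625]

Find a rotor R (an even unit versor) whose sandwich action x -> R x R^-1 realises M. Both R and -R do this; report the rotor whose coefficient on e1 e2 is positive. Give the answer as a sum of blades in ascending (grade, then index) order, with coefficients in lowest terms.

Method: write R = a + b12*e1 e2 + b13*e1 e3 + b23*e2 e3 with a^2 + b12^2 + b13^2 + b23^2 = 1 (so R^-1 = ~R). Expanding the columns R e_j ~R gives tr M = 4a^2 - 1 and, from the antisymmetric part, M21 - M12 = -4a*b12, M13 - M31 = 4a*b13, M32 - M23 = -4a*b23.
Here tr M = -4029/4225, so a^2 = (1 + tr M)/4 = 49/4225 and a = ±7/65. Taking a = 7/65: M21 - M12 = -2352/21125, M13 - M31 = 672/4225, M32 - M23 = -8064/21125, giving b12 = 84/325, b13 = 24/65, b23 = 288/325, i.e. R = 7/65 + 84/325*e1 e2 + 24/65*e1 e3 + 288/325*e2 e3.
Its e1 e2 coefficient is already positive.
Answer: 7/65 + 84/325*e1 e2 + 24/65*e1 e3 + 288/325*e2 e3. Why the constraint matters: R and -R act identically through the sandwich — M has trace -4029/4225 either way — so only the sign condition on e1 e2 picks one of the two preimages.


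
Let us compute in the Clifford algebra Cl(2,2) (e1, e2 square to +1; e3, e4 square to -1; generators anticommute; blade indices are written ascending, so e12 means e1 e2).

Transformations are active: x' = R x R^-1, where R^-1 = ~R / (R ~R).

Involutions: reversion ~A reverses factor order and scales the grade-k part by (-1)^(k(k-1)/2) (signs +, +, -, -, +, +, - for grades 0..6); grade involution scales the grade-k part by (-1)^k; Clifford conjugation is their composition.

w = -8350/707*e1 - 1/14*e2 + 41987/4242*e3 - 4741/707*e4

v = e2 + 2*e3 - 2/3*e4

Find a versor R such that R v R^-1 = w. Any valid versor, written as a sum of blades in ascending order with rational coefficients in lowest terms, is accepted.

Construction: equal norms (both -31/9) license R = v + w = -8350/707*e1 + 13/14*e2 + 50471/4242*e3 - 15637/2121*e4 — nothing changes along that direction, while (v - w)/2 changes sign, so v maps onto w.
Answer: -8350/707*e1 + 13/14*e2 + 50471/4242*e3 - 15637/2121*e4


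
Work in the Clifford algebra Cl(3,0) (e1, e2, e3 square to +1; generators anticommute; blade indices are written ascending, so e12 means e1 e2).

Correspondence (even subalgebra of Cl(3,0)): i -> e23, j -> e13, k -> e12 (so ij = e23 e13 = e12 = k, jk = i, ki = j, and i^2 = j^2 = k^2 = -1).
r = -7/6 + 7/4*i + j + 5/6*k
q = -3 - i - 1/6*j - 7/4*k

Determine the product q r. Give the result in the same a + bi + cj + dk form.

In blades: q = -3 - 7/4*e12 - 1/6*e13 - e23, r = -7/6 + 5/6*e12 + e13 + 7/4*e23.
Distribute q over r term by term (generator squares from the signature, products reordered to ascending indices): (-3)*r = 7/2 - 5/2*e12 - 3*e13 - 21/4*e23; (-7/4*e12)*r = 35/24 + 49/24*e12 - 49/16*e13 + 7/4*e23; (-1/6*e13)*r = 1/6 + 7/24*e12 + 7/36*e13 - 5/36*e23; (-e23)*r = 7/4 - e12 + 5/6*e13 + 7/6*e23.
Sum: 55/8 - 7/6*e12 - 725/144*e13 - 89/36*e23; translating back through the correspondence:
Answer: 55/8 - 89/36*i - 725/144*j - 7/6*k


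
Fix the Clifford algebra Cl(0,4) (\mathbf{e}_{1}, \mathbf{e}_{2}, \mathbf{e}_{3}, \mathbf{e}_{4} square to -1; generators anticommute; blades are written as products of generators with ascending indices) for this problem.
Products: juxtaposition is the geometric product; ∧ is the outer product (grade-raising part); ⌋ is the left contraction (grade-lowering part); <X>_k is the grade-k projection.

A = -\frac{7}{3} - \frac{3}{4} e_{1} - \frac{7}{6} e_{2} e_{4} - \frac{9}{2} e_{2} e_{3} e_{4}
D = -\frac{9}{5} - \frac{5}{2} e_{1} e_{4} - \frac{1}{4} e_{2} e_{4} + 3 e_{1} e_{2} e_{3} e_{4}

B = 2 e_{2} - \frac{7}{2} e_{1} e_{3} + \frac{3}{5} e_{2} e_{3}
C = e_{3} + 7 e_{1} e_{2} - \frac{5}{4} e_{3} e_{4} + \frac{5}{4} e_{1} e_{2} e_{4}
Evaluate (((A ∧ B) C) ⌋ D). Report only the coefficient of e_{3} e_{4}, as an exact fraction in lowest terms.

step 1: -\frac{14}{3} e_{2} - \frac{3}{2} e_{1} e_{2} + \frac{49}{6} e_{1} e_{3} - \frac{7}{5} e_{2} e_{3} - \frac{9}{20} e_{1} e_{2} e_{3} - \frac{49}{12} e_{1} e_{2} e_{3} e_{4}
step 2: \frac{21}{2} - \frac{245}{6} e_{1} + \frac{7}{5} e_{2} - \frac{469}{240} e_{3} + \frac{15}{8} e_{4} - \frac{1117}{240} e_{1} e_{2} - \frac{49}{5} e_{1} e_{3} + \frac{35}{8} e_{1} e_{4} - \frac{371}{6} e_{2} e_{3} - \frac{7}{4} e_{2} e_{4} + \frac{1399}{48} e_{3} e_{4} - \frac{3}{2} e_{1} e_{2} e_{3} - \frac{223}{48} e_{1} e_{2} e_{4} - \frac{7}{4} e_{1} e_{3} e_{4} - \frac{35}{8} e_{2} e_{3} e_{4} + \frac{15}{8} e_{1} e_{2} e_{3} e_{4}
step 3: -\frac{111}{40} + \frac{135}{16} e_{1} - \frac{183}{32} e_{2} + \frac{223}{16} e_{3} - \frac{3187}{30} e_{4} - \frac{1399}{16} e_{1} e_{2} - \frac{21}{4} e_{1} e_{3} + \frac{637}{4} e_{1} e_{4} - \frac{105}{8} e_{2} e_{3} - \frac{1281}{40} e_{2} e_{4} + \frac{1117}{80} e_{3} e_{4} + \frac{45}{8} e_{1} e_{2} e_{3} + \frac{469}{80} e_{1} e_{2} e_{4} + \frac{21}{5} e_{1} e_{3} e_{4} + \frac{245}{2} e_{2} e_{3} e_{4} + \frac{63}{2} e_{1} e_{2} e_{3} e_{4}
Answer: \frac{1117}{80}


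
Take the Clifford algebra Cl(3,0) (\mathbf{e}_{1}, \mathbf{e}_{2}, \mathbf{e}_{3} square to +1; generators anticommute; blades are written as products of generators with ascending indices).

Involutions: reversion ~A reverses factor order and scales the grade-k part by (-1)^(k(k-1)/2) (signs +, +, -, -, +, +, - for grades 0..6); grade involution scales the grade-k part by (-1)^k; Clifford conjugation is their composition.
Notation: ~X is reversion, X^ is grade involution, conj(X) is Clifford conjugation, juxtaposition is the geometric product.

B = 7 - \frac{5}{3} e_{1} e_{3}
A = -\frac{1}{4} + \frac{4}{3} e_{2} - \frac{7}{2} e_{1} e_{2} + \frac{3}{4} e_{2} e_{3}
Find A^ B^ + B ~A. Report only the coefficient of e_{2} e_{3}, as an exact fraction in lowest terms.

first term: -\frac{7}{4} - \frac{28}{3} e_{2} - \frac{103}{4} e_{1} e_{2} + \frac{5}{12} e_{1} e_{3} - \frac{7}{12} e_{2} e_{3} - \frac{20}{9} e_{1} e_{2} e_{3}
second term: -\frac{7}{4} + \frac{28}{3} e_{2} + \frac{93}{4} e_{1} e_{2} + \frac{5}{12} e_{1} e_{3} - \frac{133}{12} e_{2} e_{3} + \frac{20}{9} e_{1} e_{2} e_{3}
Answer: -\frac{35}{3}


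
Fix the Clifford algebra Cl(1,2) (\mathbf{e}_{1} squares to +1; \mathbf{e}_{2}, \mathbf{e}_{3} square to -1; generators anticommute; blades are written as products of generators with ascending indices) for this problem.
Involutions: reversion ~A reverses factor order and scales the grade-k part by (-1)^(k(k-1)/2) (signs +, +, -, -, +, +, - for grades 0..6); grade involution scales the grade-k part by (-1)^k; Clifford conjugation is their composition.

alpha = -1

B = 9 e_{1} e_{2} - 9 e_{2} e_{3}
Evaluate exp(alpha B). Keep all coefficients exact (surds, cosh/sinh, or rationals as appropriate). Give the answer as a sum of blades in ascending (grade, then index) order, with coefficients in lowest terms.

B^2 term by term: the squares give (9)^2*(e_{1} e_{2})^2 + (-9)^2*(e_{2} e_{3})^2 = 81*(+1) + 81*(-1) = 0 (each basis 2-blade squares to minus the product of its generators' squares); cross terms between blades sharing an index anticommute and cancel. So B^2 = 0.
B^2 = 0, and the exponential is exactly linear here: exp(alpha B) = 1 + alpha B (parabolic case).
Answer: 1 - 9 e_{1} e_{2} + 9 e_{2} e_{3}
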